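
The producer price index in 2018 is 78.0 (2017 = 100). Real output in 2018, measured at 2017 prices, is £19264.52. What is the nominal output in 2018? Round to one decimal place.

Nominal = Real × (Index/100) = 19264.52 × (78.0/100)
        = 19264.52 × 0.780 = 15026.3256

15026.3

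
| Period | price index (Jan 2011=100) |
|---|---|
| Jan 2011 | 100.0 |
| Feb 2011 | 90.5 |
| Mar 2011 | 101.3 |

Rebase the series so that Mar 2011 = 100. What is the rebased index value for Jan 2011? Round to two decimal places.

98.72

Rebased(Jan 2011) = 100.0 / 101.3 × 100 = 98.7167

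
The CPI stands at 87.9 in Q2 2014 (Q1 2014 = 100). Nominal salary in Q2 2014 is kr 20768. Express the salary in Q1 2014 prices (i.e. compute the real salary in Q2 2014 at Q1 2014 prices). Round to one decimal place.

Real = Nominal ÷ (Index/100) = 20768 ÷ (87.9/100)
     = 20768 ÷ 0.879 = 23626.8487

23626.8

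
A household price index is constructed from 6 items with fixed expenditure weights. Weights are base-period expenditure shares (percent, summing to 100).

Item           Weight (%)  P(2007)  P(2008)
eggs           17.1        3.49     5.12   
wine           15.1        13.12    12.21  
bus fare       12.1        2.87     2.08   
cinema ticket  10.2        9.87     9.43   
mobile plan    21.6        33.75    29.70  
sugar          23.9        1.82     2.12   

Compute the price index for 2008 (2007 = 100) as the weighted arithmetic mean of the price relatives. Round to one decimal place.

104.5

eggs: 17.1 × (5.12/3.49) = 17.1 × 1.467049 = 25.0865
wine: 15.1 × (12.21/13.12) = 15.1 × 0.930640 = 14.0527
bus fare: 12.1 × (2.08/2.87) = 12.1 × 0.724739 = 8.7693
cinema ticket: 10.2 × (9.43/9.87) = 10.2 × 0.955420 = 9.7453
mobile plan: 21.6 × (29.70/33.75) = 21.6 × 0.880000 = 19.0080
sugar: 23.9 × (2.12/1.82) = 23.9 × 1.164835 = 27.8396
Index = Σ wᵢ·(p₁ᵢ/p₀ᵢ) = 25.0865 + 14.0527 + 8.7693 + 9.7453 + 19.0080 + 27.8396 = 104.5014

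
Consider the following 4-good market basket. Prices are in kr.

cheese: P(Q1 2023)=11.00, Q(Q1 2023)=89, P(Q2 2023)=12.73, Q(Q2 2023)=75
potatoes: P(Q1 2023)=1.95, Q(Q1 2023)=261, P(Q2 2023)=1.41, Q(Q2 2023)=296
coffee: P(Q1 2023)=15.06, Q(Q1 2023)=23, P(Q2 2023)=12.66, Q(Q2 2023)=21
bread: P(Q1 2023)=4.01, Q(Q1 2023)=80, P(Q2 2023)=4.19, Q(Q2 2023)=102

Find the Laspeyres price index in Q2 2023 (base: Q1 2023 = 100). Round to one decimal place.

Laspeyres price index uses base-period quantities as weights.
ΣP(Q2 2023)·Q(Q1 2023) = 12.73×89 + 1.41×261 + 12.66×23 + 4.19×80 = 1132.97 + 368.01 + 291.18 + 335.2 = 2127.36
ΣP(Q1 2023)·Q(Q1 2023) = 11.00×89 + 1.95×261 + 15.06×23 + 4.01×80 = 979 + 508.95 + 346.38 + 320.8 = 2155.13
Index = 2127.36 / 2155.13 × 100 = 98.7114

98.7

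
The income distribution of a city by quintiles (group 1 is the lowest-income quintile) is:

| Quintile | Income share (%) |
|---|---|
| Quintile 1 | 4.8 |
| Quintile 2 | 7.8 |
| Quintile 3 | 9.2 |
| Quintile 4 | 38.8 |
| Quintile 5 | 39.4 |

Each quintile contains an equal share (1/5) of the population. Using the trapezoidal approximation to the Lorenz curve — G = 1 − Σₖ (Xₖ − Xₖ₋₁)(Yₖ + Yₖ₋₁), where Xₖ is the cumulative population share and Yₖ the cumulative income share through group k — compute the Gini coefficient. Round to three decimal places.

Cumulative income shares Yₖ: 0.0480, 0.1260, 0.2180, 0.6060, 1.0000
Σ (Xₖ−Xₖ₋₁)(Yₖ+Yₖ₋₁) = (1/5)(0.0480+0.0000) + (1/5)(0.1260+0.0480) + (1/5)(0.2180+0.1260) + (1/5)(0.6060+0.2180) + (1/5)(1.0000+0.6060)
  = 0.0096 + 0.0348 + 0.0688 + 0.1648 + 0.3212 = 0.5992
G = 1 − 0.5992 = 0.4008

0.401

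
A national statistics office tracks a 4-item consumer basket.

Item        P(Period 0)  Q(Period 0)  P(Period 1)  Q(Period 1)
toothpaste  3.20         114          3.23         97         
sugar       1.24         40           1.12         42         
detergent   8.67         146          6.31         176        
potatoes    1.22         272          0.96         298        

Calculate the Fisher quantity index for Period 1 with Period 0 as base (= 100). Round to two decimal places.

Laspeyres component (base-period weights):
ΣP(Period 0)Q(Period 1) = 3.20×97 + 1.24×42 + 8.67×176 + 1.22×298 = 310.4 + 52.08 + 1525.92 + 363.56 = 2251.96
ΣP(Period 0)Q(Period 0) = 3.20×114 + 1.24×40 + 8.67×146 + 1.22×272 = 364.8 + 49.6 + 1265.82 + 331.84 = 2012.06
L = 2251.96 / 2012.06 × 100 = 111.9231
Paasche component (current-period weights):
ΣP(Period 1)Q(Period 1) = 3.23×97 + 1.12×42 + 6.31×176 + 0.96×298 = 313.31 + 47.04 + 1110.56 + 286.08 = 1756.99
ΣP(Period 1)Q(Period 0) = 3.23×114 + 1.12×40 + 6.31×146 + 0.96×272 = 368.22 + 44.8 + 921.26 + 261.12 = 1595.4
P = 1756.99 / 1595.4 × 100 = 110.1285
Fisher = √(L × P) = √(111.9231 × 110.1285) = 111.0222

111.02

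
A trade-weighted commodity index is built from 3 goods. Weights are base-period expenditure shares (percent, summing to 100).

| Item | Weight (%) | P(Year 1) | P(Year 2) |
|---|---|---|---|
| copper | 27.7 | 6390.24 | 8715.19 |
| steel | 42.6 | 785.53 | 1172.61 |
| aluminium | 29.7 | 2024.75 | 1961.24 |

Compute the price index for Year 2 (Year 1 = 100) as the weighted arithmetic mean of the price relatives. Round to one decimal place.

copper: 27.7 × (8715.19/6390.24) = 27.7 × 1.363828 = 37.7780
steel: 42.6 × (1172.61/785.53) = 42.6 × 1.492763 = 63.5917
aluminium: 29.7 × (1961.24/2024.75) = 29.7 × 0.968633 = 28.7684
Index = Σ wᵢ·(p₁ᵢ/p₀ᵢ) = 37.7780 + 63.5917 + 28.7684 = 130.1381

130.1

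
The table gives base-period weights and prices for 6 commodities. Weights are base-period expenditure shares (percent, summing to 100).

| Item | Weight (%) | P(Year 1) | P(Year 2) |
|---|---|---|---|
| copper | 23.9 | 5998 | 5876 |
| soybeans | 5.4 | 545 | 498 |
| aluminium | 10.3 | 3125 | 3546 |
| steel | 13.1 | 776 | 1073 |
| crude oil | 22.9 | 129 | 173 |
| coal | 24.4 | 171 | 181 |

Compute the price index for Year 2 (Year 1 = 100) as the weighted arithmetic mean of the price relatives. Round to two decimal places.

copper: 23.9 × (5876/5998) = 23.9 × 0.979660 = 23.4139
soybeans: 5.4 × (498/545) = 5.4 × 0.913761 = 4.9343
aluminium: 10.3 × (3546/3125) = 10.3 × 1.134720 = 11.6876
steel: 13.1 × (1073/776) = 13.1 × 1.382732 = 18.1138
crude oil: 22.9 × (173/129) = 22.9 × 1.341085 = 30.7109
coal: 24.4 × (181/171) = 24.4 × 1.058480 = 25.8269
Index = Σ wᵢ·(p₁ᵢ/p₀ᵢ) = 23.4139 + 4.9343 + 11.6876 + 18.1138 + 30.7109 + 25.8269 = 114.6873

114.69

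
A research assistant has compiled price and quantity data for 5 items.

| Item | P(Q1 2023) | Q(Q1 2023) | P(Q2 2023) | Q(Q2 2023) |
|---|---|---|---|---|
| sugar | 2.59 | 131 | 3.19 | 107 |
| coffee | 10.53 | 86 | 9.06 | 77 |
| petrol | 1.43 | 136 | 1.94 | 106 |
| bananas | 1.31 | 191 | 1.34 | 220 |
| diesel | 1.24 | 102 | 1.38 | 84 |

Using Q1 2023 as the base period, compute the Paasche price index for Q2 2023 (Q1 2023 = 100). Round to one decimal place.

101.4

Paasche price index uses current-period quantities as weights.
ΣP(Q2 2023)·Q(Q2 2023) = 3.19×107 + 9.06×77 + 1.94×106 + 1.34×220 + 1.38×84 = 341.33 + 697.62 + 205.64 + 294.8 + 115.92 = 1655.31
ΣP(Q1 2023)·Q(Q2 2023) = 2.59×107 + 10.53×77 + 1.43×106 + 1.31×220 + 1.24×84 = 277.13 + 810.81 + 151.58 + 288.2 + 104.16 = 1631.88
Index = 1655.31 / 1631.88 × 100 = 101.4358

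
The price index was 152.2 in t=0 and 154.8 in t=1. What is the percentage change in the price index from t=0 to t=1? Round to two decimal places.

1.71%

Change = (154.8 − 152.2) / 152.2 × 100
       = 2.6 / 152.2 × 100 = 1.7083%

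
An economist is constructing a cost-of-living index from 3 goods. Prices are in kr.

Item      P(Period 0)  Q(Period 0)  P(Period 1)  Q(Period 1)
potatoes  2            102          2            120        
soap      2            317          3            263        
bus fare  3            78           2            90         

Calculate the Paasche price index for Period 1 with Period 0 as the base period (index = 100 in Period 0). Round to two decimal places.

Paasche price index uses current-period quantities as weights.
ΣP(Period 1)·Q(Period 1) = 2×120 + 3×263 + 2×90 = 240 + 789 + 180 = 1209
ΣP(Period 0)·Q(Period 1) = 2×120 + 2×263 + 3×90 = 240 + 526 + 270 = 1036
Index = 1209 / 1036 × 100 = 116.6988

116.70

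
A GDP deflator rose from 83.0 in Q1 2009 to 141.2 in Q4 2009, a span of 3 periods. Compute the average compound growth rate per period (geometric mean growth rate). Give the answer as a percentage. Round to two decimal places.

Growth factor = (141.2/83.0)^(1/3) = (1.701205)^(1/3) = 1.193765
Growth rate = 1.193765 − 1 = 0.193765 = 19.3765%

19.38%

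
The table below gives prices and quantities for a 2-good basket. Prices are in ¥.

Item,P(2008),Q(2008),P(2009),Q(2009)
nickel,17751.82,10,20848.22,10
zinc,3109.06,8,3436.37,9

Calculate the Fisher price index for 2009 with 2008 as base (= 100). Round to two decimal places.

Laspeyres component (base-period weights):
ΣP(2009)Q(2008) = 20848.22×10 + 3436.37×8 = 208482.2 + 27490.96 = 235973.16
ΣP(2008)Q(2008) = 17751.82×10 + 3109.06×8 = 177518.2 + 24872.48 = 202390.68
L = 235973.16 / 202390.68 × 100 = 116.5929
Paasche component (current-period weights):
ΣP(2009)Q(2009) = 20848.22×10 + 3436.37×9 = 208482.2 + 30927.33 = 239409.53
ΣP(2008)Q(2009) = 17751.82×10 + 3109.06×9 = 177518.2 + 27981.54 = 205499.74
P = 239409.53 / 205499.74 × 100 = 116.5011
Fisher = √(L × P) = √(116.5929 × 116.5011) = 116.5470

116.55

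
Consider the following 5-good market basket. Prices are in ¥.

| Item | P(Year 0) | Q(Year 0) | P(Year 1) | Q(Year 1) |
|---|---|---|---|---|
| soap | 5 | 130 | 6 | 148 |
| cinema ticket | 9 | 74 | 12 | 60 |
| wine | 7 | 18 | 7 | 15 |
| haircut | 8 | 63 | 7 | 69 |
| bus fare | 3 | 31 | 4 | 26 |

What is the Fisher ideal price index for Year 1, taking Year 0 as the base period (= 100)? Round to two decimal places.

114.92

Laspeyres component (base-period weights):
ΣP(Year 1)Q(Year 0) = 6×130 + 12×74 + 7×18 + 7×63 + 4×31 = 780 + 888 + 126 + 441 + 124 = 2359
ΣP(Year 0)Q(Year 0) = 5×130 + 9×74 + 7×18 + 8×63 + 3×31 = 650 + 666 + 126 + 504 + 93 = 2039
L = 2359 / 2039 × 100 = 115.6940
Paasche component (current-period weights):
ΣP(Year 1)Q(Year 1) = 6×148 + 12×60 + 7×15 + 7×69 + 4×26 = 888 + 720 + 105 + 483 + 104 = 2300
ΣP(Year 0)Q(Year 1) = 5×148 + 9×60 + 7×15 + 8×69 + 3×26 = 740 + 540 + 105 + 552 + 78 = 2015
P = 2300 / 2015 × 100 = 114.1439
Fisher = √(L × P) = √(115.6940 × 114.1439) = 114.9163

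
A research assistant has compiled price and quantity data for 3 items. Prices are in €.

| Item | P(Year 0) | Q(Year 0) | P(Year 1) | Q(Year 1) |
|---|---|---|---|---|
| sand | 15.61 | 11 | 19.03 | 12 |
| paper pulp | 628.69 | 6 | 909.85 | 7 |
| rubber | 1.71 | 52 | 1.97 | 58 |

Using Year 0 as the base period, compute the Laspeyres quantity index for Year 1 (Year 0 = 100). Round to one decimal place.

Laspeyres quantity index uses base-period prices as weights.
ΣP(Year 0)·Q(Year 1) = 15.61×12 + 628.69×7 + 1.71×58 = 187.32 + 4400.83 + 99.18 = 4687.33
ΣP(Year 0)·Q(Year 0) = 15.61×11 + 628.69×6 + 1.71×52 = 171.71 + 3772.14 + 88.92 = 4032.77
Index = 4687.33 / 4032.77 × 100 = 116.2310

116.2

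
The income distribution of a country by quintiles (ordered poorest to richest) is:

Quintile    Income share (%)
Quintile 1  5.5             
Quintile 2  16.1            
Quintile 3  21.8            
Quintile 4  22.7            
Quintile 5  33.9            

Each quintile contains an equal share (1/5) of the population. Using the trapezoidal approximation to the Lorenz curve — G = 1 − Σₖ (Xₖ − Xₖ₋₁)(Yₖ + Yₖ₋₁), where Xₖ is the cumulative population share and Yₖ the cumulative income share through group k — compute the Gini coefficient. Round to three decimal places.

Cumulative income shares Yₖ: 0.0550, 0.2160, 0.4340, 0.6610, 1.0000
Σ (Xₖ−Xₖ₋₁)(Yₖ+Yₖ₋₁) = (1/5)(0.0550+0.0000) + (1/5)(0.2160+0.0550) + (1/5)(0.4340+0.2160) + (1/5)(0.6610+0.4340) + (1/5)(1.0000+0.6610)
  = 0.0110 + 0.0542 + 0.1300 + 0.2190 + 0.3322 = 0.7464
G = 1 − 0.7464 = 0.2536

0.254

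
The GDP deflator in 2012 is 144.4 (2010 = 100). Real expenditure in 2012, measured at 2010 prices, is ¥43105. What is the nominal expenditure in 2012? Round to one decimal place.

62243.6

Nominal = Real × (Index/100) = 43105 × (144.4/100)
        = 43105 × 1.444 = 62243.6200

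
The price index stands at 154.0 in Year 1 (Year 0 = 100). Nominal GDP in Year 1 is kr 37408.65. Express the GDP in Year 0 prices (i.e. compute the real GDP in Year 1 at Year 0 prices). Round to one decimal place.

24291.3

Real = Nominal ÷ (Index/100) = 37408.65 ÷ (154.0/100)
     = 37408.65 ÷ 1.540 = 24291.3312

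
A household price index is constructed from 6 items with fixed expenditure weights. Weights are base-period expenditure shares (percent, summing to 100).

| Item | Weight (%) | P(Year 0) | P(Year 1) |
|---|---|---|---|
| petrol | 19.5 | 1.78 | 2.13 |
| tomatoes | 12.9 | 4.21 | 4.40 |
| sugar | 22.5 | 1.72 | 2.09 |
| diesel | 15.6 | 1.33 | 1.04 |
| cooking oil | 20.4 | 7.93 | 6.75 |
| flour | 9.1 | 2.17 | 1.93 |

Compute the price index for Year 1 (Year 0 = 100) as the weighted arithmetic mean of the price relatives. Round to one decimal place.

101.8

petrol: 19.5 × (2.13/1.78) = 19.5 × 1.196629 = 23.3343
tomatoes: 12.9 × (4.40/4.21) = 12.9 × 1.045131 = 13.4822
sugar: 22.5 × (2.09/1.72) = 22.5 × 1.215116 = 27.3401
diesel: 15.6 × (1.04/1.33) = 15.6 × 0.781955 = 12.1985
cooking oil: 20.4 × (6.75/7.93) = 20.4 × 0.851198 = 17.3644
flour: 9.1 × (1.93/2.17) = 9.1 × 0.889401 = 8.0935
Index = Σ wᵢ·(p₁ᵢ/p₀ᵢ) = 23.3343 + 13.4822 + 27.3401 + 12.1985 + 17.3644 + 8.0935 = 101.8131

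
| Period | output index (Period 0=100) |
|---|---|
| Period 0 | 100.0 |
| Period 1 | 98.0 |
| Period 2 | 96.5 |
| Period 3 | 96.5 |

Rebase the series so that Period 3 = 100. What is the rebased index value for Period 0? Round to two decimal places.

Rebased(Period 0) = 100.0 / 96.5 × 100 = 103.6269

103.63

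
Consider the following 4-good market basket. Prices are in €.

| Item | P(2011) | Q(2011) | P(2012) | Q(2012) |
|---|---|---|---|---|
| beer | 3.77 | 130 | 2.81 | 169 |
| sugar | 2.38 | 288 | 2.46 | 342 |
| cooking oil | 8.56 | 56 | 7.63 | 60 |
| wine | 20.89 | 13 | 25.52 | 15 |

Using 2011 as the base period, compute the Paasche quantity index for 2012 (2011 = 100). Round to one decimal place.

117.7

Paasche quantity index uses current-period prices as weights.
ΣP(2012)·Q(2012) = 2.81×169 + 2.46×342 + 7.63×60 + 25.52×15 = 474.89 + 841.32 + 457.8 + 382.8 = 2156.81
ΣP(2012)·Q(2011) = 2.81×130 + 2.46×288 + 7.63×56 + 25.52×13 = 365.3 + 708.48 + 427.28 + 331.76 = 1832.82
Index = 2156.81 / 1832.82 × 100 = 117.6771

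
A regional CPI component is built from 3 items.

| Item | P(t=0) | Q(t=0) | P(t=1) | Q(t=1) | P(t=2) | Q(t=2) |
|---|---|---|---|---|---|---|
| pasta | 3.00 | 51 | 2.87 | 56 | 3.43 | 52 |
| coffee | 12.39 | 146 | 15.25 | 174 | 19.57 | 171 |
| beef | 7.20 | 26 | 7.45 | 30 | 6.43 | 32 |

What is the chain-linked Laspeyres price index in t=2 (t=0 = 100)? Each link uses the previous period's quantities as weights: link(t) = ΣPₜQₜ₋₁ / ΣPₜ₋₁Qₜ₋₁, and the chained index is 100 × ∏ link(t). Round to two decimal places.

149.00

Link t=0→t=1:
ΣP(t=1)Q(t=0) = 2.87×51 + 15.25×146 + 7.45×26 = 146.37 + 2226.5 + 193.7 = 2566.57
ΣP(t=0)Q(t=0) = 3.00×51 + 12.39×146 + 7.20×26 = 153 + 1808.94 + 187.2 = 2149.14
link = 2566.57/2149.14 = 1.194231
Link t=1→t=2:
ΣP(t=2)Q(t=1) = 3.43×56 + 19.57×174 + 6.43×30 = 192.08 + 3405.18 + 192.9 = 3790.16
ΣP(t=1)Q(t=1) = 2.87×56 + 15.25×174 + 7.45×30 = 160.72 + 2653.5 + 223.5 = 3037.72
link = 3790.16/3037.72 = 1.247699
Chained index = 100 × 1.194231 × 1.247699 = 149.0041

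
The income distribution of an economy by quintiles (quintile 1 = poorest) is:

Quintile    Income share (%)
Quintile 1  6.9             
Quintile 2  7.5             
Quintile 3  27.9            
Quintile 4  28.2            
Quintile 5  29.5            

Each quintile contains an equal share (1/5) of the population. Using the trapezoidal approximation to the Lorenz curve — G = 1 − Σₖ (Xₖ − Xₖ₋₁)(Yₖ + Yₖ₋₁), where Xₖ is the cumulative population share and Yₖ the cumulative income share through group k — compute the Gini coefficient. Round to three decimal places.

0.264

Cumulative income shares Yₖ: 0.0690, 0.1440, 0.4230, 0.7050, 1.0000
Σ (Xₖ−Xₖ₋₁)(Yₖ+Yₖ₋₁) = (1/5)(0.0690+0.0000) + (1/5)(0.1440+0.0690) + (1/5)(0.4230+0.1440) + (1/5)(0.7050+0.4230) + (1/5)(1.0000+0.7050)
  = 0.0138 + 0.0426 + 0.1134 + 0.2256 + 0.3410 = 0.7364
G = 1 − 0.7364 = 0.2636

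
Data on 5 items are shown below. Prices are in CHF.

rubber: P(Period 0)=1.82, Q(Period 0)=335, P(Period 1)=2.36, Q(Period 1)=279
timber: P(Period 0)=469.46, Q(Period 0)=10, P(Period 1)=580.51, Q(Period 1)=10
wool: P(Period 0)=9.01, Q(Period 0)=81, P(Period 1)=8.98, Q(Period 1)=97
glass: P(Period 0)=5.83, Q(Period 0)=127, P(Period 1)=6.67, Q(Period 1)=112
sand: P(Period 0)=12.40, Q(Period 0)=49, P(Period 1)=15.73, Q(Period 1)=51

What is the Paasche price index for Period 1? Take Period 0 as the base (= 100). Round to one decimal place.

Paasche price index uses current-period quantities as weights.
ΣP(Period 1)·Q(Period 1) = 2.36×279 + 580.51×10 + 8.98×97 + 6.67×112 + 15.73×51 = 658.44 + 5805.1 + 871.06 + 747.04 + 802.23 = 8883.87
ΣP(Period 0)·Q(Period 1) = 1.82×279 + 469.46×10 + 9.01×97 + 5.83×112 + 12.40×51 = 507.78 + 4694.6 + 873.97 + 652.96 + 632.4 = 7361.71
Index = 8883.87 / 7361.71 × 100 = 120.6767

120.7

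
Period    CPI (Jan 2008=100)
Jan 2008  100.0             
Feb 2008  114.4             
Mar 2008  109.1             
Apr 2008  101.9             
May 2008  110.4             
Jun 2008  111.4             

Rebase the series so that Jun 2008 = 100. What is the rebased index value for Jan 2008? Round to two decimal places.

89.77

Rebased(Jan 2008) = 100.0 / 111.4 × 100 = 89.7666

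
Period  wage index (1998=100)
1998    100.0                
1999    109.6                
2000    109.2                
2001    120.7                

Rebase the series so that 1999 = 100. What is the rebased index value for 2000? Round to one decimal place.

99.6

Rebased(2000) = 109.2 / 109.6 × 100 = 99.6350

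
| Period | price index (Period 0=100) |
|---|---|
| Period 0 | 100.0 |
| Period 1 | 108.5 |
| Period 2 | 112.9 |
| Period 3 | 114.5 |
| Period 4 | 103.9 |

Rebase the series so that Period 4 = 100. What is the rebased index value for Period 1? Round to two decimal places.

Rebased(Period 1) = 108.5 / 103.9 × 100 = 104.4273

104.43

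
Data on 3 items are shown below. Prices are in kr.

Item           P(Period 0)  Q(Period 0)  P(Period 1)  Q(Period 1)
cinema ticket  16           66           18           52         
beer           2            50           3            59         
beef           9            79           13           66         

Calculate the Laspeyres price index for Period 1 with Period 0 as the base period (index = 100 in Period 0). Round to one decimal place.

126.7

Laspeyres price index uses base-period quantities as weights.
ΣP(Period 1)·Q(Period 0) = 18×66 + 3×50 + 13×79 = 1188 + 150 + 1027 = 2365
ΣP(Period 0)·Q(Period 0) = 16×66 + 2×50 + 9×79 = 1056 + 100 + 711 = 1867
Index = 2365 / 1867 × 100 = 126.6738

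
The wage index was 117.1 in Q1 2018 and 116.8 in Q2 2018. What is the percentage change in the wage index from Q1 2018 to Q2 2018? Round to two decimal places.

-0.26%

Change = (116.8 − 117.1) / 117.1 × 100
       = -0.3 / 117.1 × 100 = -0.2562%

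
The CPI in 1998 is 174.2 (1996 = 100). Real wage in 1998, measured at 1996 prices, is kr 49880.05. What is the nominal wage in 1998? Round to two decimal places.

86891.05

Nominal = Real × (Index/100) = 49880.05 × (174.2/100)
        = 49880.05 × 1.742 = 86891.0471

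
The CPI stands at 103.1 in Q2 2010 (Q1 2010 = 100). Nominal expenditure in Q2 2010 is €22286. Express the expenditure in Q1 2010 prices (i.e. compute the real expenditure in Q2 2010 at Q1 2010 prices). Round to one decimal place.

Real = Nominal ÷ (Index/100) = 22286 ÷ (103.1/100)
     = 22286 ÷ 1.031 = 21615.9069

21615.9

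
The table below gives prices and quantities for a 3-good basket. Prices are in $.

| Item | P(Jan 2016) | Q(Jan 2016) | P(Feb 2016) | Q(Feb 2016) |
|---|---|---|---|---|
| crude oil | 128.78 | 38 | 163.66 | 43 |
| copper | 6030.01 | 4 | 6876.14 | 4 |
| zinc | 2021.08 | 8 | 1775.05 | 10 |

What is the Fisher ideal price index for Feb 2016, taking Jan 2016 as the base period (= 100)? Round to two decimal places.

Laspeyres component (base-period weights):
ΣP(Feb 2016)Q(Jan 2016) = 163.66×38 + 6876.14×4 + 1775.05×8 = 6219.08 + 27504.56 + 14200.4 = 47924.04
ΣP(Jan 2016)Q(Jan 2016) = 128.78×38 + 6030.01×4 + 2021.08×8 = 4893.64 + 24120.04 + 16168.64 = 45182.32
L = 47924.04 / 45182.32 × 100 = 106.0681
Paasche component (current-period weights):
ΣP(Feb 2016)Q(Feb 2016) = 163.66×43 + 6876.14×4 + 1775.05×10 = 7037.38 + 27504.56 + 17750.5 = 52292.44
ΣP(Jan 2016)Q(Feb 2016) = 128.78×43 + 6030.01×4 + 2021.08×10 = 5537.54 + 24120.04 + 20210.8 = 49868.38
P = 52292.44 / 49868.38 × 100 = 104.8609
Fisher = √(L × P) = √(106.0681 × 104.8609) = 105.4628

105.46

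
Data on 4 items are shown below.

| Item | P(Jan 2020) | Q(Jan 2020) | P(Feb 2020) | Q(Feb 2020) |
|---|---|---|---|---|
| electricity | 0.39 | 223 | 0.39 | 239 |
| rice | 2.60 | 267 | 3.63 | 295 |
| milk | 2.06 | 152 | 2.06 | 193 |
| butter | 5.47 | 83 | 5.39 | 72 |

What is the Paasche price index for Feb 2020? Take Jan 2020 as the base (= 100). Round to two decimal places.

Paasche price index uses current-period quantities as weights.
ΣP(Feb 2020)·Q(Feb 2020) = 0.39×239 + 3.63×295 + 2.06×193 + 5.39×72 = 93.21 + 1070.85 + 397.58 + 388.08 = 1949.72
ΣP(Jan 2020)·Q(Feb 2020) = 0.39×239 + 2.60×295 + 2.06×193 + 5.47×72 = 93.21 + 767 + 397.58 + 393.84 = 1651.63
Index = 1949.72 / 1651.63 × 100 = 118.0482

118.05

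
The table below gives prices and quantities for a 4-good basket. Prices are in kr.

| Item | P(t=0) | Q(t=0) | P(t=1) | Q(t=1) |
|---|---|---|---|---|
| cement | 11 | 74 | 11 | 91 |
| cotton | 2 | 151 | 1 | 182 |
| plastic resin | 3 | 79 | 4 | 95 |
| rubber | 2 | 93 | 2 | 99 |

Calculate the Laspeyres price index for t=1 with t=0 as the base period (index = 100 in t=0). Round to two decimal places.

Laspeyres price index uses base-period quantities as weights.
ΣP(t=1)·Q(t=0) = 11×74 + 1×151 + 4×79 + 2×93 = 814 + 151 + 316 + 186 = 1467
ΣP(t=0)·Q(t=0) = 11×74 + 2×151 + 3×79 + 2×93 = 814 + 302 + 237 + 186 = 1539
Index = 1467 / 1539 × 100 = 95.3216

95.32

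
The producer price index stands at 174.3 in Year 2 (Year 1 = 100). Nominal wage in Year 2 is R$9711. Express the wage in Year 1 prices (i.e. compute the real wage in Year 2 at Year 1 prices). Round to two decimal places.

5571.43

Real = Nominal ÷ (Index/100) = 9711 ÷ (174.3/100)
     = 9711 ÷ 1.743 = 5571.4286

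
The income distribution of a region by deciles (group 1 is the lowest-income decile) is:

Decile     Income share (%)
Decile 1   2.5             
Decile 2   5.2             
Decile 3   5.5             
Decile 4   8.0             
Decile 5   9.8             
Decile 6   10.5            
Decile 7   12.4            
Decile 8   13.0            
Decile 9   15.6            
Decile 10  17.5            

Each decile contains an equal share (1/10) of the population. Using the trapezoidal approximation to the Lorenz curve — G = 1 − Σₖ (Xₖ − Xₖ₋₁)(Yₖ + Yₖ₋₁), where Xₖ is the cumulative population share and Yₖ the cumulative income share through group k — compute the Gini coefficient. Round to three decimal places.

0.259

Cumulative income shares Yₖ: 0.0250, 0.0770, 0.1320, 0.2120, 0.3100, 0.4150, 0.5390, 0.6690, 0.8250, 1.0000
Σ (Xₖ−Xₖ₋₁)(Yₖ+Yₖ₋₁) = (1/10)(0.0250+0.0000) + (1/10)(0.0770+0.0250) + (1/10)(0.1320+0.0770) + (1/10)(0.2120+0.1320) + (1/10)(0.3100+0.2120) + (1/10)(0.4150+0.3100) + (1/10)(0.5390+0.4150) + (1/10)(0.6690+0.5390) + (1/10)(0.8250+0.6690) + (1/10)(1.0000+0.8250)
  = 0.0025 + 0.0102 + 0.0209 + 0.0344 + 0.0522 + 0.0725 + 0.0954 + 0.1208 + 0.1494 + 0.1825 = 0.7408
G = 1 − 0.7408 = 0.2592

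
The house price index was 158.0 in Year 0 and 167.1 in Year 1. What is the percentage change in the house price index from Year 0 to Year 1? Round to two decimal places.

5.76%

Change = (167.1 − 158.0) / 158.0 × 100
       = 9.1 / 158.0 × 100 = 5.7595%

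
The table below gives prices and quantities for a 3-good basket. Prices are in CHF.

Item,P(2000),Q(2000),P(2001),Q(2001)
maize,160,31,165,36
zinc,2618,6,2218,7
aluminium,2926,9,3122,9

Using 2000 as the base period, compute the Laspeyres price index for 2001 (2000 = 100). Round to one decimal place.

99.0

Laspeyres price index uses base-period quantities as weights.
ΣP(2001)·Q(2000) = 165×31 + 2218×6 + 3122×9 = 5115 + 13308 + 28098 = 46521
ΣP(2000)·Q(2000) = 160×31 + 2618×6 + 2926×9 = 4960 + 15708 + 26334 = 47002
Index = 46521 / 47002 × 100 = 98.9766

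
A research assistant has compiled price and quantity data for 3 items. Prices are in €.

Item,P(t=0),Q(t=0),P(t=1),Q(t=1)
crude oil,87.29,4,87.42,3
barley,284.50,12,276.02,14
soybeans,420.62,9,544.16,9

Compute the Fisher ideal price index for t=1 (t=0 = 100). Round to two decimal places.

112.88

Laspeyres component (base-period weights):
ΣP(t=1)Q(t=0) = 87.42×4 + 276.02×12 + 544.16×9 = 349.68 + 3312.24 + 4897.44 = 8559.36
ΣP(t=0)Q(t=0) = 87.29×4 + 284.50×12 + 420.62×9 = 349.16 + 3414 + 3785.58 = 7548.74
L = 8559.36 / 7548.74 × 100 = 113.3879
Paasche component (current-period weights):
ΣP(t=1)Q(t=1) = 87.42×3 + 276.02×14 + 544.16×9 = 262.26 + 3864.28 + 4897.44 = 9023.98
ΣP(t=0)Q(t=1) = 87.29×3 + 284.50×14 + 420.62×9 = 261.87 + 3983 + 3785.58 = 8030.45
P = 9023.98 / 8030.45 × 100 = 112.3720
Fisher = √(L × P) = √(113.3879 × 112.3720) = 112.8788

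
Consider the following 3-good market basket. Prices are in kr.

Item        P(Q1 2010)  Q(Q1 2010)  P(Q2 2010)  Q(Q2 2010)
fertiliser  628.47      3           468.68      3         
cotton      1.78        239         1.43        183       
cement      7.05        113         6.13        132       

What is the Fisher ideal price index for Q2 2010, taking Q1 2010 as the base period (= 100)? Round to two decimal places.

Laspeyres component (base-period weights):
ΣP(Q2 2010)Q(Q1 2010) = 468.68×3 + 1.43×239 + 6.13×113 = 1406.04 + 341.77 + 692.69 = 2440.5
ΣP(Q1 2010)Q(Q1 2010) = 628.47×3 + 1.78×239 + 7.05×113 = 1885.41 + 425.42 + 796.65 = 3107.48
L = 2440.5 / 3107.48 × 100 = 78.5363
Paasche component (current-period weights):
ΣP(Q2 2010)Q(Q2 2010) = 468.68×3 + 1.43×183 + 6.13×132 = 1406.04 + 261.69 + 809.16 = 2476.89
ΣP(Q1 2010)Q(Q2 2010) = 628.47×3 + 1.78×183 + 7.05×132 = 1885.41 + 325.74 + 930.6 = 3141.75
P = 2476.89 / 3141.75 × 100 = 78.8379
Fisher = √(L × P) = √(78.5363 × 78.8379) = 78.6870

78.69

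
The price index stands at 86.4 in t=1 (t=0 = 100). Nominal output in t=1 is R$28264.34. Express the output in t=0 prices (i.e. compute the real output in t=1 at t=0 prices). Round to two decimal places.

32713.36

Real = Nominal ÷ (Index/100) = 28264.34 ÷ (86.4/100)
     = 28264.34 ÷ 0.864 = 32713.3565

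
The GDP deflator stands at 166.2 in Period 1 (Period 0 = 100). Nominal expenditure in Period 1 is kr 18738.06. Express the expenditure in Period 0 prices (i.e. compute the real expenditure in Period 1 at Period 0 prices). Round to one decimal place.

Real = Nominal ÷ (Index/100) = 18738.06 ÷ (166.2/100)
     = 18738.06 ÷ 1.662 = 11274.4043

11274.4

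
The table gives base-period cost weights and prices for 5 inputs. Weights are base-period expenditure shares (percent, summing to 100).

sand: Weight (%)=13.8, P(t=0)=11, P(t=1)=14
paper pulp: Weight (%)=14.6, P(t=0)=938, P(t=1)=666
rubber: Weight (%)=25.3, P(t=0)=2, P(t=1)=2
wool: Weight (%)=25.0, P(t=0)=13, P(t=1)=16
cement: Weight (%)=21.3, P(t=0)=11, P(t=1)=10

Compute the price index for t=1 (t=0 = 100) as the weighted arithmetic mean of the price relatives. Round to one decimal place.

sand: 13.8 × (14/11) = 13.8 × 1.272727 = 17.5636
paper pulp: 14.6 × (666/938) = 14.6 × 0.710021 = 10.3663
rubber: 25.3 × (2/2) = 25.3 × 1.000000 = 25.3000
wool: 25.0 × (16/13) = 25.0 × 1.230769 = 30.7692
cement: 21.3 × (10/11) = 21.3 × 0.909091 = 19.3636
Index = Σ wᵢ·(p₁ᵢ/p₀ᵢ) = 17.5636 + 10.3663 + 25.3000 + 30.7692 + 19.3636 = 103.3628

103.4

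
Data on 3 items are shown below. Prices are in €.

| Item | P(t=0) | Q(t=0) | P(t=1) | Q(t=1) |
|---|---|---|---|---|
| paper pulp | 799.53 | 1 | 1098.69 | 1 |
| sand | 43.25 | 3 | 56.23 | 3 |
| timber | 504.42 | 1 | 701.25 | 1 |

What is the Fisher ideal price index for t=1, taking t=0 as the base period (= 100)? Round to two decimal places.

137.31

Laspeyres component (base-period weights):
ΣP(t=1)Q(t=0) = 1098.69×1 + 56.23×3 + 701.25×1 = 1098.69 + 168.69 + 701.25 = 1968.63
ΣP(t=0)Q(t=0) = 799.53×1 + 43.25×3 + 504.42×1 = 799.53 + 129.75 + 504.42 = 1433.7
L = 1968.63 / 1433.7 × 100 = 137.3112
Paasche component (current-period weights):
ΣP(t=1)Q(t=1) = 1098.69×1 + 56.23×3 + 701.25×1 = 1098.69 + 168.69 + 701.25 = 1968.63
ΣP(t=0)Q(t=1) = 799.53×1 + 43.25×3 + 504.42×1 = 799.53 + 129.75 + 504.42 = 1433.7
P = 1968.63 / 1433.7 × 100 = 137.3112
Fisher = √(L × P) = √(137.3112 × 137.3112) = 137.3112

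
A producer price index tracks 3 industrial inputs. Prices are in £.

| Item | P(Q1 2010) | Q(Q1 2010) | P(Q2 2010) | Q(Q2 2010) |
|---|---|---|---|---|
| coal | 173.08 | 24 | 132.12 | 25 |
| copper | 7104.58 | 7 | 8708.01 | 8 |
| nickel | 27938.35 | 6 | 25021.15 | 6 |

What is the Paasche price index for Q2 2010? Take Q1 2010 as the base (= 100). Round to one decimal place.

Paasche price index uses current-period quantities as weights.
ΣP(Q2 2010)·Q(Q2 2010) = 132.12×25 + 8708.01×8 + 25021.15×6 = 3303 + 69664.08 + 150126.9 = 223093.98
ΣP(Q1 2010)·Q(Q2 2010) = 173.08×25 + 7104.58×8 + 27938.35×6 = 4327 + 56836.64 + 167630.1 = 228793.74
Index = 223093.98 / 228793.74 × 100 = 97.5088

97.5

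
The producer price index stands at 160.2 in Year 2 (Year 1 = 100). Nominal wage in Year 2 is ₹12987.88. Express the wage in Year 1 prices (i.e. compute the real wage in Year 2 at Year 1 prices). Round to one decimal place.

8107.3

Real = Nominal ÷ (Index/100) = 12987.88 ÷ (160.2/100)
     = 12987.88 ÷ 1.602 = 8107.2909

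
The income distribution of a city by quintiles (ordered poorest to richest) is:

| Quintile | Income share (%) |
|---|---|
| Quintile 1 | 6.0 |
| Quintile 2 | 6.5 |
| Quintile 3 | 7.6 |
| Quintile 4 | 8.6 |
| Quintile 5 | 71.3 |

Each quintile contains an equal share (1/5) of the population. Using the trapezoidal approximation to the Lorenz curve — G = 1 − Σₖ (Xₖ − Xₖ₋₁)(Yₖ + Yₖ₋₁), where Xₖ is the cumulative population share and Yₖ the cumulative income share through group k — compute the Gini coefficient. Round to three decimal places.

Cumulative income shares Yₖ: 0.0600, 0.1250, 0.2010, 0.2870, 1.0000
Σ (Xₖ−Xₖ₋₁)(Yₖ+Yₖ₋₁) = (1/5)(0.0600+0.0000) + (1/5)(0.1250+0.0600) + (1/5)(0.2010+0.1250) + (1/5)(0.2870+0.2010) + (1/5)(1.0000+0.2870)
  = 0.0120 + 0.0370 + 0.0652 + 0.0976 + 0.2574 = 0.4692
G = 1 − 0.4692 = 0.5308

0.531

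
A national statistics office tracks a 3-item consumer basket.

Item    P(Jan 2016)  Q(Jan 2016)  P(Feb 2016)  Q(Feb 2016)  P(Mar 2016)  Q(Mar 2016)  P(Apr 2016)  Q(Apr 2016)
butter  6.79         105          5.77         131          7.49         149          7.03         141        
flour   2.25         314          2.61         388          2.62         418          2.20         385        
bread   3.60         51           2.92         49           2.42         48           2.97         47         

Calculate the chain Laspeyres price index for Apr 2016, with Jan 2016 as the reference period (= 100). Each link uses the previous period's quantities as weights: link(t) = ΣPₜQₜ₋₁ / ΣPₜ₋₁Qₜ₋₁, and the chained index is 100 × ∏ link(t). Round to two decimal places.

98.55

Link Jan 2016→Feb 2016:
ΣP(Feb 2016)Q(Jan 2016) = 5.77×105 + 2.61×314 + 2.92×51 = 605.85 + 819.54 + 148.92 = 1574.31
ΣP(Jan 2016)Q(Jan 2016) = 6.79×105 + 2.25×314 + 3.60×51 = 712.95 + 706.5 + 183.6 = 1603.05
link = 1574.31/1603.05 = 0.982072
Link Feb 2016→Mar 2016:
ΣP(Mar 2016)Q(Feb 2016) = 7.49×131 + 2.62×388 + 2.42×49 = 981.19 + 1016.56 + 118.58 = 2116.33
ΣP(Feb 2016)Q(Feb 2016) = 5.77×131 + 2.61×388 + 2.92×49 = 755.87 + 1012.68 + 143.08 = 1911.63
link = 2116.33/1911.63 = 1.107081
Link Mar 2016→Apr 2016:
ΣP(Apr 2016)Q(Mar 2016) = 7.03×149 + 2.20×418 + 2.97×48 = 1047.47 + 919.6 + 142.56 = 2109.63
ΣP(Mar 2016)Q(Mar 2016) = 7.49×149 + 2.62×418 + 2.42×48 = 1116.01 + 1095.16 + 116.16 = 2327.33
link = 2109.63/2327.33 = 0.906459
Chained index = 100 × 0.982072 × 1.107081 × 0.906459 = 98.5533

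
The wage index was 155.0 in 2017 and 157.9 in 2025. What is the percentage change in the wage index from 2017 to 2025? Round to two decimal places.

Change = (157.9 − 155.0) / 155.0 × 100
       = 2.9 / 155.0 × 100 = 1.8710%

1.87%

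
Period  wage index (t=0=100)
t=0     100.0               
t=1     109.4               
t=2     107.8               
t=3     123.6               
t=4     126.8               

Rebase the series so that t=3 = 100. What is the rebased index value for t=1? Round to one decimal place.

Rebased(t=1) = 109.4 / 123.6 × 100 = 88.5113

88.5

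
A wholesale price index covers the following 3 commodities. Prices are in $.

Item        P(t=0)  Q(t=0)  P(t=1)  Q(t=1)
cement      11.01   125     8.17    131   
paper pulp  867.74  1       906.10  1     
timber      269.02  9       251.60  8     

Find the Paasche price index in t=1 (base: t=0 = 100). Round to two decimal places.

89.40

Paasche price index uses current-period quantities as weights.
ΣP(t=1)·Q(t=1) = 8.17×131 + 906.10×1 + 251.60×8 = 1070.27 + 906.1 + 2012.8 = 3989.17
ΣP(t=0)·Q(t=1) = 11.01×131 + 867.74×1 + 269.02×8 = 1442.31 + 867.74 + 2152.16 = 4462.21
Index = 3989.17 / 4462.21 × 100 = 89.3990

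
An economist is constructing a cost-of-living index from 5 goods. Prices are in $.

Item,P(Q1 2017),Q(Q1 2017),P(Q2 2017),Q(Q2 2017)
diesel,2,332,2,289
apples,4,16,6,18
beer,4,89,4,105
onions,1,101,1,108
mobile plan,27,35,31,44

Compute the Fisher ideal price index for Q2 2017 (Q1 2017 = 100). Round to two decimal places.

Laspeyres component (base-period weights):
ΣP(Q2 2017)Q(Q1 2017) = 2×332 + 6×16 + 4×89 + 1×101 + 31×35 = 664 + 96 + 356 + 101 + 1085 = 2302
ΣP(Q1 2017)Q(Q1 2017) = 2×332 + 4×16 + 4×89 + 1×101 + 27×35 = 664 + 64 + 356 + 101 + 945 = 2130
L = 2302 / 2130 × 100 = 108.0751
Paasche component (current-period weights):
ΣP(Q2 2017)Q(Q2 2017) = 2×289 + 6×18 + 4×105 + 1×108 + 31×44 = 578 + 108 + 420 + 108 + 1364 = 2578
ΣP(Q1 2017)Q(Q2 2017) = 2×289 + 4×18 + 4×105 + 1×108 + 27×44 = 578 + 72 + 420 + 108 + 1188 = 2366
P = 2578 / 2366 × 100 = 108.9603
Fisher = √(L × P) = √(108.0751 × 108.9603) = 108.5168

108.52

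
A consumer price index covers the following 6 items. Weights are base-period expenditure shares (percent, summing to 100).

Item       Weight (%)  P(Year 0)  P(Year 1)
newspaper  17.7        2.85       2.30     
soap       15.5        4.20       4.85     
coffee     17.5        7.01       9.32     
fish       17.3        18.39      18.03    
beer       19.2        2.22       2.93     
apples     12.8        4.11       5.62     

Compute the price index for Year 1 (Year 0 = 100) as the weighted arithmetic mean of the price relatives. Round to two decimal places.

newspaper: 17.7 × (2.30/2.85) = 17.7 × 0.807018 = 14.2842
soap: 15.5 × (4.85/4.20) = 15.5 × 1.154762 = 17.8988
coffee: 17.5 × (9.32/7.01) = 17.5 × 1.329529 = 23.2668
fish: 17.3 × (18.03/18.39) = 17.3 × 0.980424 = 16.9613
beer: 19.2 × (2.93/2.22) = 19.2 × 1.319820 = 25.3405
apples: 12.8 × (5.62/4.11) = 12.8 × 1.367397 = 17.5027
Index = Σ wᵢ·(p₁ᵢ/p₀ᵢ) = 14.2842 + 17.8988 + 23.2668 + 16.9613 + 25.3405 + 17.5027 = 115.2543

115.25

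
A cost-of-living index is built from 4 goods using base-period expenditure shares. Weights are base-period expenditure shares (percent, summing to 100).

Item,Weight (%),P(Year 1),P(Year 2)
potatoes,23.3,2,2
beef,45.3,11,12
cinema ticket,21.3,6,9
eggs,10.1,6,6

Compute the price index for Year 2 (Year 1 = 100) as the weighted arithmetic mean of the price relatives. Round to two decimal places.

114.77

potatoes: 23.3 × (2/2) = 23.3 × 1.000000 = 23.3000
beef: 45.3 × (12/11) = 45.3 × 1.090909 = 49.4182
cinema ticket: 21.3 × (9/6) = 21.3 × 1.500000 = 31.9500
eggs: 10.1 × (6/6) = 10.1 × 1.000000 = 10.1000
Index = Σ wᵢ·(p₁ᵢ/p₀ᵢ) = 23.3000 + 49.4182 + 31.9500 + 10.1000 = 114.7682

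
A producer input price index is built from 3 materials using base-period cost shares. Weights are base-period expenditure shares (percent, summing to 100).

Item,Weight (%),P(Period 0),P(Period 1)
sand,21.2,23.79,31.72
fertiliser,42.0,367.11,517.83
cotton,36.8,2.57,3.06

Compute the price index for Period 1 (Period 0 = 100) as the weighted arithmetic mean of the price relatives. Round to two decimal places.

131.33

sand: 21.2 × (31.72/23.79) = 21.2 × 1.333333 = 28.2667
fertiliser: 42.0 × (517.83/367.11) = 42.0 × 1.410558 = 59.2434
cotton: 36.8 × (3.06/2.57) = 36.8 × 1.190661 = 43.8163
Index = Σ wᵢ·(p₁ᵢ/p₀ᵢ) = 28.2667 + 59.2434 + 43.8163 = 131.3265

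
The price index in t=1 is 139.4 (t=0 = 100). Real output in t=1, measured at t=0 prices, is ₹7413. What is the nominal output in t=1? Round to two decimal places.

10333.72

Nominal = Real × (Index/100) = 7413 × (139.4/100)
        = 7413 × 1.394 = 10333.7220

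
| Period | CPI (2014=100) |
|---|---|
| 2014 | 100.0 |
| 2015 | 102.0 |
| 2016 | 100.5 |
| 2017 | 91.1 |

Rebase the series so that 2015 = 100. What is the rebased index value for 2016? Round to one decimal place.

98.5

Rebased(2016) = 100.5 / 102.0 × 100 = 98.5294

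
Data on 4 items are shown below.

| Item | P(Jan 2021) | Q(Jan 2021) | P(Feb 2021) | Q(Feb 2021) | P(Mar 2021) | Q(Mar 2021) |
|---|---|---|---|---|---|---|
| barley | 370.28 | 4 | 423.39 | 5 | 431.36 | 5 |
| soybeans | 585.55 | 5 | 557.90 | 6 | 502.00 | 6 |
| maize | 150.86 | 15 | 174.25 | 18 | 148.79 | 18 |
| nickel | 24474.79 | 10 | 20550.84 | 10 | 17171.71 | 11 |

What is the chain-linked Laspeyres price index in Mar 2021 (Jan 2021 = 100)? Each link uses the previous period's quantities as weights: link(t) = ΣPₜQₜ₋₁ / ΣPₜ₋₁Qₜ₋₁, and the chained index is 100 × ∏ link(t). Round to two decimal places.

70.92

Link Jan 2021→Feb 2021:
ΣP(Feb 2021)Q(Jan 2021) = 423.39×4 + 557.90×5 + 174.25×15 + 20550.84×10 = 1693.56 + 2789.5 + 2613.75 + 205508.4 = 212605.21
ΣP(Jan 2021)Q(Jan 2021) = 370.28×4 + 585.55×5 + 150.86×15 + 24474.79×10 = 1481.12 + 2927.75 + 2262.9 + 244747.9 = 251419.67
link = 212605.21/251419.67 = 0.845619
Link Feb 2021→Mar 2021:
ΣP(Mar 2021)Q(Feb 2021) = 431.36×5 + 502.00×6 + 148.79×18 + 17171.71×10 = 2156.8 + 3012 + 2678.22 + 171717.1 = 179564.12
ΣP(Feb 2021)Q(Feb 2021) = 423.39×5 + 557.90×6 + 174.25×18 + 20550.84×10 = 2116.95 + 3347.4 + 3136.5 + 205508.4 = 214109.25
link = 179564.12/214109.25 = 0.838657
Chained index = 100 × 0.845619 × 0.838657 = 70.9184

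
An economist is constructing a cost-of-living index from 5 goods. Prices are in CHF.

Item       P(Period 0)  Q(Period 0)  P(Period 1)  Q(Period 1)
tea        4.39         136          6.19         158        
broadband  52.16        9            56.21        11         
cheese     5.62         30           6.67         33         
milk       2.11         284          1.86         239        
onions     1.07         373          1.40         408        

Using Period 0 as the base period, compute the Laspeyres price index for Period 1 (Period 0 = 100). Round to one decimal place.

Laspeyres price index uses base-period quantities as weights.
ΣP(Period 1)·Q(Period 0) = 6.19×136 + 56.21×9 + 6.67×30 + 1.86×284 + 1.40×373 = 841.84 + 505.89 + 200.1 + 528.24 + 522.2 = 2598.27
ΣP(Period 0)·Q(Period 0) = 4.39×136 + 52.16×9 + 5.62×30 + 2.11×284 + 1.07×373 = 597.04 + 469.44 + 168.6 + 599.24 + 399.11 = 2233.43
Index = 2598.27 / 2233.43 × 100 = 116.3354

116.3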